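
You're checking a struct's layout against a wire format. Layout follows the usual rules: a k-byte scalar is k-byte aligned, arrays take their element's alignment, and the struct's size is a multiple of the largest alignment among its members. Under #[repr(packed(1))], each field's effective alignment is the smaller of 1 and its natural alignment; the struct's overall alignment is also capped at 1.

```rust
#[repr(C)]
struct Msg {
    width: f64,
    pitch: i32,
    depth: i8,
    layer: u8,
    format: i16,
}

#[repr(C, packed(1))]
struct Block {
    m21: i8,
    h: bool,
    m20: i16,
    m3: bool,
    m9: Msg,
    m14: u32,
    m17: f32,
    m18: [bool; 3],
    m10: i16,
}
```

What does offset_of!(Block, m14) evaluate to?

21

Msg: width at 0 (size 8, align 8) → ends 8; pitch at 8 (size 4, align 4) → ends 12; depth at 12 (size 1, align 1) → ends 13; layer at 13 (size 1, align 1) → ends 14; format at 14 (size 2, align 2) → ends 16; total 16 bytes, alignment 8
m21 at 0 (size 1, align 1) → ends 1
h at 1 (size 1, align 1) → ends 2
m20 at 2 (size 2, align 1) → ends 4
m3 at 4 (size 1, align 1) → ends 5
m9 at 5 (size 16, align 1) → ends 21
m14 at 21 (size 4, align 1) → ends 25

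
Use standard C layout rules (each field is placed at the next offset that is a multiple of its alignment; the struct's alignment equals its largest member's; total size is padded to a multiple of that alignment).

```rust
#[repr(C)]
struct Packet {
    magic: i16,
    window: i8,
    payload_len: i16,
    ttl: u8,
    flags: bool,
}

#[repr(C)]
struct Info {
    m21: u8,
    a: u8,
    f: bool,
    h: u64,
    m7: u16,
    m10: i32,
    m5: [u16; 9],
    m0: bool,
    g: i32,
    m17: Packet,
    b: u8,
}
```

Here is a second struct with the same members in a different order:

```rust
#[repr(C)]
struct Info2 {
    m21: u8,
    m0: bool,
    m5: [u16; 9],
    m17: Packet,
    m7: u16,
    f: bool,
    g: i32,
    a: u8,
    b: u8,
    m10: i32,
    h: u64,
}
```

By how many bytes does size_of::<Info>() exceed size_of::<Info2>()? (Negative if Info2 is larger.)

8

Packet: 0..2  magic  (2B, 2-aligned); 2..3  window  (1B, 1-aligned); 3..4  -- padding (1B); 4..6  payload_len  (2B, 2-aligned); 6..7  ttl  (1B, 1-aligned); 7..8  flags  (1B, 1-aligned); sizeof = 8, alignof = 2
0..1  m21  (1B, 1-aligned)
1..2  a  (1B, 1-aligned)
2..3  f  (1B, 1-aligned)
3..8  -- padding (5B)
8..16  h  (8B, 8-aligned)
16..18  m7  (2B, 2-aligned)
18..20  -- padding (2B)
20..24  m10  (4B, 4-aligned)
24..42  m5  (18B, 2-aligned)
42..43  m0  (1B, 1-aligned)
43..44  -- padding (1B)
44..48  g  (4B, 4-aligned)
48..56  m17  (8B, 2-aligned)
56..57  b  (1B, 1-aligned)
57..64  -- tail padding (7B)
sizeof = 64, alignof = 8
— Info2 —
0..1  m21  (1B, 1-aligned)
1..2  m0  (1B, 1-aligned)
2..20  m5  (18B, 2-aligned)
20..28  m17  (8B, 2-aligned)
28..30  m7  (2B, 2-aligned)
30..31  f  (1B, 1-aligned)
31..32  -- padding (1B)
32..36  g  (4B, 4-aligned)
36..37  a  (1B, 1-aligned)
37..38  b  (1B, 1-aligned)
38..40  -- padding (2B)
40..44  m10  (4B, 4-aligned)
44..48  -- padding (4B)
48..56  h  (8B, 8-aligned)
sizeof = 56, alignof = 8
64 − 56 = 8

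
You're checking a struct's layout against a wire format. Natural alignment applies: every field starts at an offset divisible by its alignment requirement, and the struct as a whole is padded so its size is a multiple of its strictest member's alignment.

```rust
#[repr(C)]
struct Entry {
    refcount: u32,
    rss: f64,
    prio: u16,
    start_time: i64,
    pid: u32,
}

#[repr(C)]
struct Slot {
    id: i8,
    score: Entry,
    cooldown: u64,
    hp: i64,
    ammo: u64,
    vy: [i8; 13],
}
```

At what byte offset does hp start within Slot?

Entry: refcount at 0 (size 4, align 4) → ends 4; pad 4 to align 8 for rss; rss at 8 (size 8, align 8) → ends 16; prio at 16 (size 2, align 2) → ends 18; pad 6 to align 8 for start_time; start_time at 24 (size 8, align 8) → ends 32; pid at 32 (size 4, align 4) → ends 36; tail pad 4 to reach multiple of 8; total 40 bytes, alignment 8
id at 0 (size 1, align 1) → ends 1
pad 7 to align 8 for score
score at 8 (size 40, align 8) → ends 48
cooldown at 48 (size 8, align 8) → ends 56
hp at 56 (size 8, align 8) → ends 64

56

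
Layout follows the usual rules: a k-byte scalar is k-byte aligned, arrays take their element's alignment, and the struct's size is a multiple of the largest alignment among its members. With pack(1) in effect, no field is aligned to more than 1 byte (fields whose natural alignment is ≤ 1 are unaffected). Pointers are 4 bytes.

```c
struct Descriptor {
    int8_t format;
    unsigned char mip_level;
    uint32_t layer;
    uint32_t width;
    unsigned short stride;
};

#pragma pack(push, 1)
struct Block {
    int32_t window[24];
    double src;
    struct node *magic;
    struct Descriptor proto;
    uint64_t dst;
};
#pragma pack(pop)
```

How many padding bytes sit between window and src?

0

Descriptor: @0: format [1B, align 1] → 1; @1: mip_level [1B, align 1] → 2; +2 pad (align 4); @4: layer [4B, align 4] → 8; @8: width [4B, align 4] → 12; @12: stride [2B, align 2] → 14; +2 tail pad (align 4); size 16, align 4
@0: window [96B, align 1] → 96
@96: src [8B, align 1] → 104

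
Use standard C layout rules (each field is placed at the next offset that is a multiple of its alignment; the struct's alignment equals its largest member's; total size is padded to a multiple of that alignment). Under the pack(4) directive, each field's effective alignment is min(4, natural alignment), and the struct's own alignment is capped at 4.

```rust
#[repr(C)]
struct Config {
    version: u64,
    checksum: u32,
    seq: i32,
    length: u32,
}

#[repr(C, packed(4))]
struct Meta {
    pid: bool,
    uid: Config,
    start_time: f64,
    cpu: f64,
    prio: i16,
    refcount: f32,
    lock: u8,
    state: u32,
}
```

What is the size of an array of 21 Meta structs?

1260

Config: @0: version [8B, align 8] → 8; @8: checksum [4B, align 4] → 12; @12: seq [4B, align 4] → 16; @16: length [4B, align 4] → 20; +4 tail pad (align 8); size 24, align 8
@0: pid [1B, align 1] → 1
+3 pad (align 4)
@4: uid [24B, align 4] → 28
@28: start_time [8B, align 4] → 36
@36: cpu [8B, align 4] → 44
@44: prio [2B, align 2] → 46
+2 pad (align 4)
@48: refcount [4B, align 4] → 52
@52: lock [1B, align 1] → 53
+3 pad (align 4)
@56: state [4B, align 4] → 60
size 60, align 4
array of 21: 21 × 60 = 1260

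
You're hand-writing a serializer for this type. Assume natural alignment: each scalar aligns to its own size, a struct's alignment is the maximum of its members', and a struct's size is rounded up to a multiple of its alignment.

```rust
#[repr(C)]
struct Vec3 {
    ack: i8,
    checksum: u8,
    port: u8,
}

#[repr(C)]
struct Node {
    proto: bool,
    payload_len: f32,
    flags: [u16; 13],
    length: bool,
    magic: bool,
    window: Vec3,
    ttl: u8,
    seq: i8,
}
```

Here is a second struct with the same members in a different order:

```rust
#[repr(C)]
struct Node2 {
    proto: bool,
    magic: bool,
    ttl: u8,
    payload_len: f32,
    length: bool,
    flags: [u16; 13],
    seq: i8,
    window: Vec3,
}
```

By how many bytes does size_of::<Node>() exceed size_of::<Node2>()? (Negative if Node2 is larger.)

4

Vec3: ack at 0 (size 1, align 1) → ends 1; checksum at 1 (size 1, align 1) → ends 2; port at 2 (size 1, align 1) → ends 3; total 3 bytes, alignment 1
proto at 0 (size 1, align 1) → ends 1
pad 3 to align 4 for payload_len
payload_len at 4 (size 4, align 4) → ends 8
flags at 8 (size 26, align 2) → ends 34
length at 34 (size 1, align 1) → ends 35
magic at 35 (size 1, align 1) → ends 36
window at 36 (size 3, align 1) → ends 39
ttl at 39 (size 1, align 1) → ends 40
seq at 40 (size 1, align 1) → ends 41
tail pad 3 to reach multiple of 4
total 44 bytes, alignment 4
— Node2 —
proto at 0 (size 1, align 1) → ends 1
magic at 1 (size 1, align 1) → ends 2
ttl at 2 (size 1, align 1) → ends 3
pad 1 to align 4 for payload_len
payload_len at 4 (size 4, align 4) → ends 8
length at 8 (size 1, align 1) → ends 9
pad 1 to align 2 for flags
flags at 10 (size 26, align 2) → ends 36
seq at 36 (size 1, align 1) → ends 37
window at 37 (size 3, align 1) → ends 40
total 40 bytes, alignment 4
44 − 40 = 4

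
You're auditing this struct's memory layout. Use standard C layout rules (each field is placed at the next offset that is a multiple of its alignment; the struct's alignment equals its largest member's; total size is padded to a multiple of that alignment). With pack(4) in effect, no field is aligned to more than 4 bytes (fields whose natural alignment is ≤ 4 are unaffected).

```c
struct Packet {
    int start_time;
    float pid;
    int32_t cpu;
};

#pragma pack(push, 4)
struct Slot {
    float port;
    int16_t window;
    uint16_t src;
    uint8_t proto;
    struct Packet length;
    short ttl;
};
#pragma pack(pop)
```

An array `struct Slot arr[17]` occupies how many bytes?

Packet: 0..4  start_time  (4B, 4-aligned); 4..8  pid  (4B, 4-aligned); 8..12  cpu  (4B, 4-aligned); sizeof = 12, alignof = 4
0..4  port  (4B, 4-aligned)
4..6  window  (2B, 2-aligned)
6..8  src  (2B, 2-aligned)
8..9  proto  (1B, 1-aligned)
9..12  -- padding (3B)
12..24  length  (12B, 4-aligned)
24..26  ttl  (2B, 2-aligned)
26..28  -- tail padding (2B)
sizeof = 28, alignof = 4
array of 17: 17 × 28 = 476

476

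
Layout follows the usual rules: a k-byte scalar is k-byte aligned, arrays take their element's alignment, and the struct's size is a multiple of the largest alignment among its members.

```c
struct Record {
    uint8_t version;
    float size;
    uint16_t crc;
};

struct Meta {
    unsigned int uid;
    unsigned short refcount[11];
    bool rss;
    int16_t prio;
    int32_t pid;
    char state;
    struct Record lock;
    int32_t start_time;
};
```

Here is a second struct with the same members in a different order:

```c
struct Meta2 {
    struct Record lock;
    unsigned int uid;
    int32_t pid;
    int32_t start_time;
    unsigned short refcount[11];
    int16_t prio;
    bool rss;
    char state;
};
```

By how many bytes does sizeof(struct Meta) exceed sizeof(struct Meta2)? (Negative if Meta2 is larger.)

Record: 0..1  version  (1B, 1-aligned); 1..4  -- padding (3B); 4..8  size  (4B, 4-aligned); 8..10  crc  (2B, 2-aligned); 10..12  -- tail padding (2B); sizeof = 12, alignof = 4
0..4  uid  (4B, 4-aligned)
4..26  refcount  (22B, 2-aligned)
26..27  rss  (1B, 1-aligned)
27..28  -- padding (1B)
28..30  prio  (2B, 2-aligned)
30..32  -- padding (2B)
32..36  pid  (4B, 4-aligned)
36..37  state  (1B, 1-aligned)
37..40  -- padding (3B)
40..52  lock  (12B, 4-aligned)
52..56  start_time  (4B, 4-aligned)
sizeof = 56, alignof = 4
— Meta2 —
0..12  lock  (12B, 4-aligned)
12..16  uid  (4B, 4-aligned)
16..20  pid  (4B, 4-aligned)
20..24  start_time  (4B, 4-aligned)
24..46  refcount  (22B, 2-aligned)
46..48  prio  (2B, 2-aligned)
48..49  rss  (1B, 1-aligned)
49..50  state  (1B, 1-aligned)
50..52  -- tail padding (2B)
sizeof = 52, alignof = 4
56 − 52 = 4

4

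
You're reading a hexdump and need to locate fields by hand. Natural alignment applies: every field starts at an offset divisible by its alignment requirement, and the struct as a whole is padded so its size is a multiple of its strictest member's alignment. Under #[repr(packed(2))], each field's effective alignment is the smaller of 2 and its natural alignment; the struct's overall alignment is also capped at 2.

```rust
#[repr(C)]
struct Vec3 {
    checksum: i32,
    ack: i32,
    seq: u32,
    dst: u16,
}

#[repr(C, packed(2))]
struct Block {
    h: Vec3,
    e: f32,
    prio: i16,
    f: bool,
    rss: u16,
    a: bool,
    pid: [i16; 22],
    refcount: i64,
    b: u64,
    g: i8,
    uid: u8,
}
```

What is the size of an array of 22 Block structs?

1980

Vec3: checksum at 0 (size 4, align 4) → ends 4; ack at 4 (size 4, align 4) → ends 8; seq at 8 (size 4, align 4) → ends 12; dst at 12 (size 2, align 2) → ends 14; tail pad 2 to reach multiple of 4; total 16 bytes, alignment 4
h at 0 (size 16, align 2) → ends 16
e at 16 (size 4, align 2) → ends 20
prio at 20 (size 2, align 2) → ends 22
f at 22 (size 1, align 1) → ends 23
pad 1 to align 2 for rss
rss at 24 (size 2, align 2) → ends 26
a at 26 (size 1, align 1) → ends 27
pad 1 to align 2 for pid
pid at 28 (size 44, align 2) → ends 72
refcount at 72 (size 8, align 2) → ends 80
b at 80 (size 8, align 2) → ends 88
g at 88 (size 1, align 1) → ends 89
uid at 89 (size 1, align 1) → ends 90
total 90 bytes, alignment 2
array of 22: 22 × 90 = 1980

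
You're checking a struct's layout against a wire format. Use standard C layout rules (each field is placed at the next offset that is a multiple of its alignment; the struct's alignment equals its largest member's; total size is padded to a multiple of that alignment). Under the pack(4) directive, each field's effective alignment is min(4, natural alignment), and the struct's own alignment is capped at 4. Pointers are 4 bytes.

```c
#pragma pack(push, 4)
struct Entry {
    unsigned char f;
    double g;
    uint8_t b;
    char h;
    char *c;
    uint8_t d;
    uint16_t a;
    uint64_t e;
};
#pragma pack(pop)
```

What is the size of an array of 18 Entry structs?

f at 0 (size 1, align 1) → ends 1
pad 3 to align 4 for g
g at 4 (size 8, align 4) → ends 12
b at 12 (size 1, align 1) → ends 13
h at 13 (size 1, align 1) → ends 14
pad 2 to align 4 for c
c at 16 (size 4, align 4) → ends 20
d at 20 (size 1, align 1) → ends 21
pad 1 to align 2 for a
a at 22 (size 2, align 2) → ends 24
e at 24 (size 8, align 4) → ends 32
total 32 bytes, alignment 4
array of 18: 18 × 32 = 576

576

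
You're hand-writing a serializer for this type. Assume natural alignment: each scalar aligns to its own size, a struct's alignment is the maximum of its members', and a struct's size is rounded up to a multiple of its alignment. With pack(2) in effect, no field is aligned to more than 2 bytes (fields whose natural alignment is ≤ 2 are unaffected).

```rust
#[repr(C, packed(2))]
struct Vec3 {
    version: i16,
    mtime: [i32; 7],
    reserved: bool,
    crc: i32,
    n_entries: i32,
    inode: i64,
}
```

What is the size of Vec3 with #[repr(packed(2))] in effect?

version at 0 (size 2, align 2) → ends 2
mtime at 2 (size 28, align 2) → ends 30
reserved at 30 (size 1, align 1) → ends 31
pad 1 to align 2 for crc
crc at 32 (size 4, align 2) → ends 36
n_entries at 36 (size 4, align 2) → ends 40
inode at 40 (size 8, align 2) → ends 48
total 48 bytes, alignment 2

48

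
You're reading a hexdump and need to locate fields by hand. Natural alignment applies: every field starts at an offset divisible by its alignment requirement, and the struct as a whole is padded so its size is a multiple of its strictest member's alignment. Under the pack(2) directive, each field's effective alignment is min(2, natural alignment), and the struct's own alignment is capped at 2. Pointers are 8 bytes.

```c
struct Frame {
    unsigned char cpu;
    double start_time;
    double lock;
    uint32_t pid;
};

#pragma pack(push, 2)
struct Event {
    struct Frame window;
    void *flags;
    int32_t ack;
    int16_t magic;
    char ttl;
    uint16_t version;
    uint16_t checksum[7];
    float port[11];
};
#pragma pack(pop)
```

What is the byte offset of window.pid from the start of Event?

Frame: cpu at 0 (size 1, align 1) → ends 1; pad 7 to align 8 for start_time; start_time at 8 (size 8, align 8) → ends 16; lock at 16 (size 8, align 8) → ends 24; pid at 24 (size 4, align 4) → ends 28; tail pad 4 to reach multiple of 8; total 32 bytes, alignment 8
window at 0 (size 32, align 2) → ends 32
within Frame: pid at 24
0 + 24 = 24

24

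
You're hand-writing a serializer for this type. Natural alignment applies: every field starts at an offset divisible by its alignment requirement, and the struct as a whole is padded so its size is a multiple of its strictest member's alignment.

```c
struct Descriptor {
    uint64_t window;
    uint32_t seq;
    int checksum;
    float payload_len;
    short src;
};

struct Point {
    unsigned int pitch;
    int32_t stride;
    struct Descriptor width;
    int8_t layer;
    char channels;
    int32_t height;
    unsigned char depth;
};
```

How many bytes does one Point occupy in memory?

48

Descriptor: 0..8  window  (8B, 8-aligned); 8..12  seq  (4B, 4-aligned); 12..16  checksum  (4B, 4-aligned); 16..20  payload_len  (4B, 4-aligned); 20..22  src  (2B, 2-aligned); 22..24  -- tail padding (2B); sizeof = 24, alignof = 8
0..4  pitch  (4B, 4-aligned)
4..8  stride  (4B, 4-aligned)
8..32  width  (24B, 8-aligned)
32..33  layer  (1B, 1-aligned)
33..34  channels  (1B, 1-aligned)
34..36  -- padding (2B)
36..40  height  (4B, 4-aligned)
40..41  depth  (1B, 1-aligned)
41..48  -- tail padding (7B)
sizeof = 48, alignof = 8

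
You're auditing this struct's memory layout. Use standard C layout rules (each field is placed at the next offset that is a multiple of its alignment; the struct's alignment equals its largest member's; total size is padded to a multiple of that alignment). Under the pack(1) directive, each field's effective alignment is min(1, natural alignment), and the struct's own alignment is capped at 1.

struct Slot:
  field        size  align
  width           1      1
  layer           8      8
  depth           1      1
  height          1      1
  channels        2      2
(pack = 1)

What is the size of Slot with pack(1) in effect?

width at 0 (size 1, align 1) → ends 1
layer at 1 (size 8, align 1) → ends 9
depth at 9 (size 1, align 1) → ends 10
height at 10 (size 1, align 1) → ends 11
channels at 11 (size 2, align 1) → ends 13
total 13 bytes, alignment 1

13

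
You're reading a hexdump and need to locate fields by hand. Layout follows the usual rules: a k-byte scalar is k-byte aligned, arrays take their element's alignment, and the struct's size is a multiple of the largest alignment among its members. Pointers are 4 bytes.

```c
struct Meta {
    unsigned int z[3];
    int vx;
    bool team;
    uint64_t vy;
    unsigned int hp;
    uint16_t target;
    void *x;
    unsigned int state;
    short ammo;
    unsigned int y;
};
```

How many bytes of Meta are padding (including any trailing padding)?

11

0..12  z  (12B, 4-aligned)
12..16  vx  (4B, 4-aligned)
16..17  team  (1B, 1-aligned)
17..24  -- padding (7B)
24..32  vy  (8B, 8-aligned)
32..36  hp  (4B, 4-aligned)
36..38  target  (2B, 2-aligned)
38..40  -- padding (2B)
40..44  x  (4B, 4-aligned)
44..48  state  (4B, 4-aligned)
48..50  ammo  (2B, 2-aligned)
50..52  -- padding (2B)
52..56  y  (4B, 4-aligned)
sizeof = 56, alignof = 8
data bytes 45, size 56 → padding 11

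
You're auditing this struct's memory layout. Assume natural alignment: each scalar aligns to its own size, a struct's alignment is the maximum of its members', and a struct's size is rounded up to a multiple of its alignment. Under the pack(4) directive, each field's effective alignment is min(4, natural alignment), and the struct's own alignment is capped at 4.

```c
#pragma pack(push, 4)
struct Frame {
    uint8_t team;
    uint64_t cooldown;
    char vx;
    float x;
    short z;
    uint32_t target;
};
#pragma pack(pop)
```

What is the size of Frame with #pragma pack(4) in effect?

0..1  team  (1B, 1-aligned)
1..4  -- padding (3B)
4..12  cooldown  (8B, 4-aligned)
12..13  vx  (1B, 1-aligned)
13..16  -- padding (3B)
16..20  x  (4B, 4-aligned)
20..22  z  (2B, 2-aligned)
22..24  -- padding (2B)
24..28  target  (4B, 4-aligned)
sizeof = 28, alignof = 4

28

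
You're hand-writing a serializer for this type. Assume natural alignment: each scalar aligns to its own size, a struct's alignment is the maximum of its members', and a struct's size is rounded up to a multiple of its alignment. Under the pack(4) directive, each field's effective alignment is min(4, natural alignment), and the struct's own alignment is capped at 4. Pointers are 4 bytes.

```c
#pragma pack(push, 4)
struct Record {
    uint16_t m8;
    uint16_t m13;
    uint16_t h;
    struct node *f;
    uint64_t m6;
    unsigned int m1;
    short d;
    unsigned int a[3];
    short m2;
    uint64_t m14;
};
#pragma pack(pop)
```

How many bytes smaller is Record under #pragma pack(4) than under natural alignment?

4

natural layout:
  @0: m8 [2B, align 2] → 2
  @2: m13 [2B, align 2] → 4
  @4: h [2B, align 2] → 6
  +2 pad (align 4)
  @8: f [4B, align 4] → 12
  +4 pad (align 8)
  @16: m6 [8B, align 8] → 24
  @24: m1 [4B, align 4] → 28
  @28: d [2B, align 2] → 30
  +2 pad (align 4)
  @32: a [12B, align 4] → 44
  @44: m2 [2B, align 2] → 46
  +2 pad (align 8)
  @48: m14 [8B, align 8] → 56
  size 56, align 8
packed(4) layout:
  @0: m8 [2B, align 2] → 2
  @2: m13 [2B, align 2] → 4
  @4: h [2B, align 2] → 6
  +2 pad (align 4)
  @8: f [4B, align 4] → 12
  @12: m6 [8B, align 4] → 20
  @20: m1 [4B, align 4] → 24
  @24: d [2B, align 2] → 26
  +2 pad (align 4)
  @28: a [12B, align 4] → 40
  @40: m2 [2B, align 2] → 42
  +2 pad (align 4)
  @44: m14 [8B, align 4] → 52
  size 52, align 4
56 − 52 = 4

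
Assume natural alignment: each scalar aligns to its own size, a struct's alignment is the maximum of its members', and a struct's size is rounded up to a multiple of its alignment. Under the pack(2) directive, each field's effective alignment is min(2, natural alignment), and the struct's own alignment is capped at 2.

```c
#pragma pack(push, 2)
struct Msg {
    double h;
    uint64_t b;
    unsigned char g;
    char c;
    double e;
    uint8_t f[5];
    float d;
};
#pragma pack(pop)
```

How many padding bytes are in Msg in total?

h at 0 (size 8, align 2) → ends 8
b at 8 (size 8, align 2) → ends 16
g at 16 (size 1, align 1) → ends 17
c at 17 (size 1, align 1) → ends 18
e at 18 (size 8, align 2) → ends 26
f at 26 (size 5, align 1) → ends 31
pad 1 to align 2 for d
d at 32 (size 4, align 2) → ends 36
total 36 bytes, alignment 2
data bytes 35, size 36 → padding 1

1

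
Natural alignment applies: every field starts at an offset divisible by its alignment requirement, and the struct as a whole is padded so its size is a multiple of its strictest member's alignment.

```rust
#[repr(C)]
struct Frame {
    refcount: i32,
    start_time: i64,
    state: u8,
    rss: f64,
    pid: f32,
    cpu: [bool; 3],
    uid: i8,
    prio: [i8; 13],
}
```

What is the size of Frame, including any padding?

refcount at 0 (size 4, align 4) → ends 4
pad 4 to align 8 for start_time
start_time at 8 (size 8, align 8) → ends 16
state at 16 (size 1, align 1) → ends 17
pad 7 to align 8 for rss
rss at 24 (size 8, align 8) → ends 32
pid at 32 (size 4, align 4) → ends 36
cpu at 36 (size 3, align 1) → ends 39
uid at 39 (size 1, align 1) → ends 40
prio at 40 (size 13, align 1) → ends 53
tail pad 3 to reach multiple of 8
total 56 bytes, alignment 8

56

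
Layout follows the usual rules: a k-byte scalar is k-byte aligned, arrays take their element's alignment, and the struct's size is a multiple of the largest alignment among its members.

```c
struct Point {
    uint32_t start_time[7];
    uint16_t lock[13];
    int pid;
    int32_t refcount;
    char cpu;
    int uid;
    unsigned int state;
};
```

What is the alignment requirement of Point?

member alignments: start_time=4, lock=2, pid=4, refcount=4, cpu=1, uid=4, state=4
max = 4

4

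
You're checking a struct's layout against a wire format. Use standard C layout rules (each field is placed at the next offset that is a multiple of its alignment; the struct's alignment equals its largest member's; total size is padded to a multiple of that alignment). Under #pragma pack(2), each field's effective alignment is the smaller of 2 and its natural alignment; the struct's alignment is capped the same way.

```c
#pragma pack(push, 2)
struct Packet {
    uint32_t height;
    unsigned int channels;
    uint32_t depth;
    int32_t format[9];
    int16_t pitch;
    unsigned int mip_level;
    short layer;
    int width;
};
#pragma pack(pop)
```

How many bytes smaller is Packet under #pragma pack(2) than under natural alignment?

4

natural layout:
  height at 0 (size 4, align 4) → ends 4
  channels at 4 (size 4, align 4) → ends 8
  depth at 8 (size 4, align 4) → ends 12
  format at 12 (size 36, align 4) → ends 48
  pitch at 48 (size 2, align 2) → ends 50
  pad 2 to align 4 for mip_level
  mip_level at 52 (size 4, align 4) → ends 56
  layer at 56 (size 2, align 2) → ends 58
  pad 2 to align 4 for width
  width at 60 (size 4, align 4) → ends 64
  total 64 bytes, alignment 4
packed(2) layout:
  height at 0 (size 4, align 2) → ends 4
  channels at 4 (size 4, align 2) → ends 8
  depth at 8 (size 4, align 2) → ends 12
  format at 12 (size 36, align 2) → ends 48
  pitch at 48 (size 2, align 2) → ends 50
  mip_level at 50 (size 4, align 2) → ends 54
  layer at 54 (size 2, align 2) → ends 56
  width at 56 (size 4, align 2) → ends 60
  total 60 bytes, alignment 2
64 − 60 = 4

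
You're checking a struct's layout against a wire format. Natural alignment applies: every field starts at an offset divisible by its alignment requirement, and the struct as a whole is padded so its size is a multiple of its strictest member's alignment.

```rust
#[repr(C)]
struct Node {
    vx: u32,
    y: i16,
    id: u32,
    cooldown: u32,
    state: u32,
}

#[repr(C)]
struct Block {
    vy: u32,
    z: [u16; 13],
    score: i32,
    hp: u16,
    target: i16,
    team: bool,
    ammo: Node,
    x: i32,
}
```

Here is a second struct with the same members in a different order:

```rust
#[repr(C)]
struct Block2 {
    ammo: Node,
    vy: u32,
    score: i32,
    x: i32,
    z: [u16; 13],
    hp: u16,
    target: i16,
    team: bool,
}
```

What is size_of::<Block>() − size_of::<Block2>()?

Node: vx at 0 (size 4, align 4) → ends 4; y at 4 (size 2, align 2) → ends 6; pad 2 to align 4 for id; id at 8 (size 4, align 4) → ends 12; cooldown at 12 (size 4, align 4) → ends 16; state at 16 (size 4, align 4) → ends 20; total 20 bytes, alignment 4
vy at 0 (size 4, align 4) → ends 4
z at 4 (size 26, align 2) → ends 30
pad 2 to align 4 for score
score at 32 (size 4, align 4) → ends 36
hp at 36 (size 2, align 2) → ends 38
target at 38 (size 2, align 2) → ends 40
team at 40 (size 1, align 1) → ends 41
pad 3 to align 4 for ammo
ammo at 44 (size 20, align 4) → ends 64
x at 64 (size 4, align 4) → ends 68
total 68 bytes, alignment 4
— Block2 —
ammo at 0 (size 20, align 4) → ends 20
vy at 20 (size 4, align 4) → ends 24
score at 24 (size 4, align 4) → ends 28
x at 28 (size 4, align 4) → ends 32
z at 32 (size 26, align 2) → ends 58
hp at 58 (size 2, align 2) → ends 60
target at 60 (size 2, align 2) → ends 62
team at 62 (size 1, align 1) → ends 63
tail pad 1 to reach multiple of 4
total 64 bytes, alignment 4
68 − 64 = 4

4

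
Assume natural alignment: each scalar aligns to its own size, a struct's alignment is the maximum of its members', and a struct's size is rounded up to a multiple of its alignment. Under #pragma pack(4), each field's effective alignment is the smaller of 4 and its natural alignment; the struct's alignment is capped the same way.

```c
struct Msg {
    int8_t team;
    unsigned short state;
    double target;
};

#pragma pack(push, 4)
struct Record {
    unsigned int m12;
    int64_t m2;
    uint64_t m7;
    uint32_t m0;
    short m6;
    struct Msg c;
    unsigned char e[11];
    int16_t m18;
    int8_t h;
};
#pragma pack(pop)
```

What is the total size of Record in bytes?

60

Msg: 0..1  team  (1B, 1-aligned); 1..2  -- padding (1B); 2..4  state  (2B, 2-aligned); 4..8  -- padding (4B); 8..16  target  (8B, 8-aligned); sizeof = 16, alignof = 8
0..4  m12  (4B, 4-aligned)
4..12  m2  (8B, 4-aligned)
12..20  m7  (8B, 4-aligned)
20..24  m0  (4B, 4-aligned)
24..26  m6  (2B, 2-aligned)
26..28  -- padding (2B)
28..44  c  (16B, 4-aligned)
44..55  e  (11B, 1-aligned)
55..56  -- padding (1B)
56..58  m18  (2B, 2-aligned)
58..59  h  (1B, 1-aligned)
59..60  -- tail padding (1B)
sizeof = 60, alignof = 4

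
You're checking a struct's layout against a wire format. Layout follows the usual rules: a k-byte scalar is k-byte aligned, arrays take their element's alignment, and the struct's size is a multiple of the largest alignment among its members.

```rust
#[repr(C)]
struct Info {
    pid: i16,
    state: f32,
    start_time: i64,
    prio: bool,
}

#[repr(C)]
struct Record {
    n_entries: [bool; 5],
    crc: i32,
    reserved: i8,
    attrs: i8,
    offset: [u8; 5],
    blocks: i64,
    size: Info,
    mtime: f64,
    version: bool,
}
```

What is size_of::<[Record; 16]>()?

Info: 0..2  pid  (2B, 2-aligned); 2..4  -- padding (2B); 4..8  state  (4B, 4-aligned); 8..16  start_time  (8B, 8-aligned); 16..17  prio  (1B, 1-aligned); 17..24  -- tail padding (7B); sizeof = 24, alignof = 8
0..5  n_entries  (5B, 1-aligned)
5..8  -- padding (3B)
8..12  crc  (4B, 4-aligned)
12..13  reserved  (1B, 1-aligned)
13..14  attrs  (1B, 1-aligned)
14..19  offset  (5B, 1-aligned)
19..24  -- padding (5B)
24..32  blocks  (8B, 8-aligned)
32..56  size  (24B, 8-aligned)
56..64  mtime  (8B, 8-aligned)
64..65  version  (1B, 1-aligned)
65..72  -- tail padding (7B)
sizeof = 72, alignof = 8
array of 16: 16 × 72 = 1152

1152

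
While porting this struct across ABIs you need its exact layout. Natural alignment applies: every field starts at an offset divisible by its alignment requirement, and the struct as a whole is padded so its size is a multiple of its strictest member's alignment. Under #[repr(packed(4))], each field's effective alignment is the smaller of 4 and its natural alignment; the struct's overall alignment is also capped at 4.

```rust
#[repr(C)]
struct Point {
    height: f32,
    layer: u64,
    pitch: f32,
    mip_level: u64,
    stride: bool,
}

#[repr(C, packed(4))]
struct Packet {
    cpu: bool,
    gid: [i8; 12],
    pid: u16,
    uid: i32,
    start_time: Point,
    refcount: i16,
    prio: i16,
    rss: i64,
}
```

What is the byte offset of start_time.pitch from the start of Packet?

Point: @0: height [4B, align 4] → 4; +4 pad (align 8); @8: layer [8B, align 8] → 16; @16: pitch [4B, align 4] → 20; +4 pad (align 8); @24: mip_level [8B, align 8] → 32; @32: stride [1B, align 1] → 33; +7 tail pad (align 8); size 40, align 8
@0: cpu [1B, align 1] → 1
@1: gid [12B, align 1] → 13
+1 pad (align 2)
@14: pid [2B, align 2] → 16
@16: uid [4B, align 4] → 20
@20: start_time [40B, align 4] → 60
within Point: pitch at 16
20 + 16 = 36

36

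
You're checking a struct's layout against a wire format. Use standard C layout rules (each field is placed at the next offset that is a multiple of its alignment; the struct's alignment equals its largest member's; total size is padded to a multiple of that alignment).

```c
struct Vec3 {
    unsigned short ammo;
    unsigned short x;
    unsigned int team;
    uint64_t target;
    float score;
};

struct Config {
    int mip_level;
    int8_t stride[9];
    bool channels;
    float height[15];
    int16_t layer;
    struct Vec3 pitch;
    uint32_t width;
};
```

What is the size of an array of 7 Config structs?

Vec3: ammo at 0 (size 2, align 2) → ends 2; x at 2 (size 2, align 2) → ends 4; team at 4 (size 4, align 4) → ends 8; target at 8 (size 8, align 8) → ends 16; score at 16 (size 4, align 4) → ends 20; tail pad 4 to reach multiple of 8; total 24 bytes, alignment 8
mip_level at 0 (size 4, align 4) → ends 4
stride at 4 (size 9, align 1) → ends 13
channels at 13 (size 1, align 1) → ends 14
pad 2 to align 4 for height
height at 16 (size 60, align 4) → ends 76
layer at 76 (size 2, align 2) → ends 78
pad 2 to align 8 for pitch
pitch at 80 (size 24, align 8) → ends 104
width at 104 (size 4, align 4) → ends 108
tail pad 4 to reach multiple of 8
total 112 bytes, alignment 8
array of 7: 7 × 112 = 784

784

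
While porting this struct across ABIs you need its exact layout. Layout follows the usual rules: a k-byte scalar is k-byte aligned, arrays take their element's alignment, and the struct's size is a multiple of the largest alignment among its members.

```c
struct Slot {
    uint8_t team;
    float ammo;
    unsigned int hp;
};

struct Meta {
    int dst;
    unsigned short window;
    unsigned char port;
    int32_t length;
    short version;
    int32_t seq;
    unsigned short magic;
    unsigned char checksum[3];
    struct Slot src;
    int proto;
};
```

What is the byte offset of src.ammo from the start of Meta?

32

Slot: @0: team [1B, align 1] → 1; +3 pad (align 4); @4: ammo [4B, align 4] → 8; @8: hp [4B, align 4] → 12; size 12, align 4
@0: dst [4B, align 4] → 4
@4: window [2B, align 2] → 6
@6: port [1B, align 1] → 7
+1 pad (align 4)
@8: length [4B, align 4] → 12
@12: version [2B, align 2] → 14
+2 pad (align 4)
@16: seq [4B, align 4] → 20
@20: magic [2B, align 2] → 22
@22: checksum [3B, align 1] → 25
+3 pad (align 4)
@28: src [12B, align 4] → 40
within Slot: ammo at 4
28 + 4 = 32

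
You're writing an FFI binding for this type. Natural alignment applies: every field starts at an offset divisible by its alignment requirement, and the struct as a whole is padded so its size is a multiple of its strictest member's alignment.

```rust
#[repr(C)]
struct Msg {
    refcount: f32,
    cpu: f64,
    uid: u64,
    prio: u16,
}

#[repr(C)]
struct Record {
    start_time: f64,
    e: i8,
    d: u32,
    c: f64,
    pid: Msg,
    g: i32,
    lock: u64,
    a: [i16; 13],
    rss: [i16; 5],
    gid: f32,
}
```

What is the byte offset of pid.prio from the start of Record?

48

Msg: refcount at 0 (size 4, align 4) → ends 4; pad 4 to align 8 for cpu; cpu at 8 (size 8, align 8) → ends 16; uid at 16 (size 8, align 8) → ends 24; prio at 24 (size 2, align 2) → ends 26; tail pad 6 to reach multiple of 8; total 32 bytes, alignment 8
start_time at 0 (size 8, align 8) → ends 8
e at 8 (size 1, align 1) → ends 9
pad 3 to align 4 for d
d at 12 (size 4, align 4) → ends 16
c at 16 (size 8, align 8) → ends 24
pid at 24 (size 32, align 8) → ends 56
within Msg: prio at 24
24 + 24 = 48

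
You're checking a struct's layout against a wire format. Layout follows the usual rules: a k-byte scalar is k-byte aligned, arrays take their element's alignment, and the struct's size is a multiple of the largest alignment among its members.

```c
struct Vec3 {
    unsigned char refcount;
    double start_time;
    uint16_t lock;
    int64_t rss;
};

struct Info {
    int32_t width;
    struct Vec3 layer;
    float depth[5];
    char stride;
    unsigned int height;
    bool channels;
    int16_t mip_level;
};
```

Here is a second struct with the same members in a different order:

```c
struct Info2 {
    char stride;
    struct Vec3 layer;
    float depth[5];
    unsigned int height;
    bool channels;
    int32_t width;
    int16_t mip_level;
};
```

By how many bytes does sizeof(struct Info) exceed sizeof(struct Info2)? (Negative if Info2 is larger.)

Vec3: refcount at 0 (size 1, align 1) → ends 1; pad 7 to align 8 for start_time; start_time at 8 (size 8, align 8) → ends 16; lock at 16 (size 2, align 2) → ends 18; pad 6 to align 8 for rss; rss at 24 (size 8, align 8) → ends 32; total 32 bytes, alignment 8
width at 0 (size 4, align 4) → ends 4
pad 4 to align 8 for layer
layer at 8 (size 32, align 8) → ends 40
depth at 40 (size 20, align 4) → ends 60
stride at 60 (size 1, align 1) → ends 61
pad 3 to align 4 for height
height at 64 (size 4, align 4) → ends 68
channels at 68 (size 1, align 1) → ends 69
pad 1 to align 2 for mip_level
mip_level at 70 (size 2, align 2) → ends 72
total 72 bytes, alignment 8
— Info2 —
stride at 0 (size 1, align 1) → ends 1
pad 7 to align 8 for layer
layer at 8 (size 32, align 8) → ends 40
depth at 40 (size 20, align 4) → ends 60
height at 60 (size 4, align 4) → ends 64
channels at 64 (size 1, align 1) → ends 65
pad 3 to align 4 for width
width at 68 (size 4, align 4) → ends 72
mip_level at 72 (size 2, align 2) → ends 74
tail pad 6 to reach multiple of 8
total 80 bytes, alignment 8
72 − 80 = -8

-8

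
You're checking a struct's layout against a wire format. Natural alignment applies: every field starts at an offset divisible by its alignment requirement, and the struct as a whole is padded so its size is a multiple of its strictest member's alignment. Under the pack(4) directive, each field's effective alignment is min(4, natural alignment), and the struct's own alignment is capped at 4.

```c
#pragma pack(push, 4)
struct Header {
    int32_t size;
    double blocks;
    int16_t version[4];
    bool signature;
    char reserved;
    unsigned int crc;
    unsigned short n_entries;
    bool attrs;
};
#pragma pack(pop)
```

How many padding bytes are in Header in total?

3

0..4  size  (4B, 4-aligned)
4..12  blocks  (8B, 4-aligned)
12..20  version  (8B, 2-aligned)
20..21  signature  (1B, 1-aligned)
21..22  reserved  (1B, 1-aligned)
22..24  -- padding (2B)
24..28  crc  (4B, 4-aligned)
28..30  n_entries  (2B, 2-aligned)
30..31  attrs  (1B, 1-aligned)
31..32  -- tail padding (1B)
sizeof = 32, alignof = 4
data bytes 29, size 32 → padding 3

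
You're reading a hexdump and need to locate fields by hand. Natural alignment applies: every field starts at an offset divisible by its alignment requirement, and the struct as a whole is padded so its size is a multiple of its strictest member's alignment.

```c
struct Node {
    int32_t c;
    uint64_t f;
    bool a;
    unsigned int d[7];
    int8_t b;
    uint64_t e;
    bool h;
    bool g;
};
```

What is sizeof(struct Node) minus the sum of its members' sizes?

c at 0 (size 4, align 4) → ends 4
pad 4 to align 8 for f
f at 8 (size 8, align 8) → ends 16
a at 16 (size 1, align 1) → ends 17
pad 3 to align 4 for d
d at 20 (size 28, align 4) → ends 48
b at 48 (size 1, align 1) → ends 49
pad 7 to align 8 for e
e at 56 (size 8, align 8) → ends 64
h at 64 (size 1, align 1) → ends 65
g at 65 (size 1, align 1) → ends 66
tail pad 6 to reach multiple of 8
total 72 bytes, alignment 8
data bytes 52, size 72 → padding 20

20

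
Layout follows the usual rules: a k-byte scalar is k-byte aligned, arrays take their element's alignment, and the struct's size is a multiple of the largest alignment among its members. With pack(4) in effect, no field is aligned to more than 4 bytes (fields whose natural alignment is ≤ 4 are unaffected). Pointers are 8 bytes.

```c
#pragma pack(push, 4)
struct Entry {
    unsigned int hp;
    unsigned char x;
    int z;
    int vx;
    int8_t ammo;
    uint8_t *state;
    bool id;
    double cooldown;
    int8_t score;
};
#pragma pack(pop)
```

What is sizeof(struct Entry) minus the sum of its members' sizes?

12

@0: hp [4B, align 4] → 4
@4: x [1B, align 1] → 5
+3 pad (align 4)
@8: z [4B, align 4] → 12
@12: vx [4B, align 4] → 16
@16: ammo [1B, align 1] → 17
+3 pad (align 4)
@20: state [8B, align 4] → 28
@28: id [1B, align 1] → 29
+3 pad (align 4)
@32: cooldown [8B, align 4] → 40
@40: score [1B, align 1] → 41
+3 tail pad (align 4)
size 44, align 4
data bytes 32, size 44 → padding 12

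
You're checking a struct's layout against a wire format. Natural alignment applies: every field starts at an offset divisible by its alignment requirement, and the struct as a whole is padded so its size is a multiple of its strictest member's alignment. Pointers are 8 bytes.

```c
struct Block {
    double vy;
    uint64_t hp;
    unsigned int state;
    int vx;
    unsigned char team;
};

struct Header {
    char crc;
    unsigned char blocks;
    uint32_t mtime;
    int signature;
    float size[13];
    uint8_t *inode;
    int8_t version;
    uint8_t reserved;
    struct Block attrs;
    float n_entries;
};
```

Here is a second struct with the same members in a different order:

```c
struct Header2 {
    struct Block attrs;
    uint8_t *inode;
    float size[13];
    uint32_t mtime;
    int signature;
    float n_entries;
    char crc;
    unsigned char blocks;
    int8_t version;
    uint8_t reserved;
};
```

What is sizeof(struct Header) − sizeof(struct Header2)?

Block: @0: vy [8B, align 8] → 8; @8: hp [8B, align 8] → 16; @16: state [4B, align 4] → 20; @20: vx [4B, align 4] → 24; @24: team [1B, align 1] → 25; +7 tail pad (align 8); size 32, align 8
@0: crc [1B, align 1] → 1
@1: blocks [1B, align 1] → 2
+2 pad (align 4)
@4: mtime [4B, align 4] → 8
@8: signature [4B, align 4] → 12
@12: size [52B, align 4] → 64
@64: inode [8B, align 8] → 72
@72: version [1B, align 1] → 73
@73: reserved [1B, align 1] → 74
+6 pad (align 8)
@80: attrs [32B, align 8] → 112
@112: n_entries [4B, align 4] → 116
+4 tail pad (align 8)
size 120, align 8
— Header2 —
@0: attrs [32B, align 8] → 32
@32: inode [8B, align 8] → 40
@40: size [52B, align 4] → 92
@92: mtime [4B, align 4] → 96
@96: signature [4B, align 4] → 100
@100: n_entries [4B, align 4] → 104
@104: crc [1B, align 1] → 105
@105: blocks [1B, align 1] → 106
@106: version [1B, align 1] → 107
@107: reserved [1B, align 1] → 108
+4 tail pad (align 8)
size 112, align 8
120 − 112 = 8

8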